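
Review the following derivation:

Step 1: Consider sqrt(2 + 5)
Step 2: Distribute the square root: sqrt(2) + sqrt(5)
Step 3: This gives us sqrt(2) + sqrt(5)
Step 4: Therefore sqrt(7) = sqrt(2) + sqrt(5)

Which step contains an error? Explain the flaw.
Step 2: Distribute the square root: sqrt(2) + sqrt(5)

Step 2 incorrectly 'distributes' the square root over addition. The square root function does not distribute: sqrt(a + b) ≠ sqrt(a) + sqrt(b). In fact, sqrt(2 + 5) = sqrt(7) ≈ 2.6458, while sqrt(2) + sqrt(5) ≈ 3.6503.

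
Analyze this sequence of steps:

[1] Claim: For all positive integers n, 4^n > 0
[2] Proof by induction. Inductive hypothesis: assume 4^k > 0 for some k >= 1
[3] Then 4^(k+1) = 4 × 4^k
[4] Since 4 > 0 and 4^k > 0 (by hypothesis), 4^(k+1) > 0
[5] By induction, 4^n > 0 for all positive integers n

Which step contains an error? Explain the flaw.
Step 5: By induction, 4^n > 0 for all positive integers n

Step 5 concludes the proof by induction, but no base case was ever established. A valid induction proof requires: (1) a base case proving 4^1 > 0, and (2) an inductive step showing IF 4^k > 0 THEN 4^(k+1) > 0. Steps 2-4 correctly establish the inductive step, but without the base case the conclusion in step 5 does not follow.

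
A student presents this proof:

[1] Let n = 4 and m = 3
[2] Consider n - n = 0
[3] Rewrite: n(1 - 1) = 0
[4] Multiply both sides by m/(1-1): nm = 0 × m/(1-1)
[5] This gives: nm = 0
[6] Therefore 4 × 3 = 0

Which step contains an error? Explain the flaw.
Step 4: Multiply both sides by m/(1-1): nm = 0 × m/(1-1)

Step 4 multiplies both sides by m/(1-1). However, 1-1 = 0, so this is multiplication by m/0, which is undefined. We cannot multiply by an undefined expression.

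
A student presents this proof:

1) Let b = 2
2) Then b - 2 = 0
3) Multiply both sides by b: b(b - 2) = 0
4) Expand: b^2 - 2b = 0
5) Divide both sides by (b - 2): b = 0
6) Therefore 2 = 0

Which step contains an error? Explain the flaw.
Step 5: Divide both sides by (b - 2): b = 0

Step 5 divides both sides by (b - 2). However, since b = 2, we have (b - 2) = 0. Division by zero is undefined, making this step invalid.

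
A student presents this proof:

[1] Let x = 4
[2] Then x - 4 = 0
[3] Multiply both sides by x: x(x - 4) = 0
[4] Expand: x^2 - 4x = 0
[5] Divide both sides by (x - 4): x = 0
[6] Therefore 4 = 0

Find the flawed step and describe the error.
Step 5: Divide both sides by (x - 4): x = 0

Step 5 divides both sides by (x - 4). However, since x = 4, we have (x - 4) = 0. Division by zero is undefined, making this step invalid.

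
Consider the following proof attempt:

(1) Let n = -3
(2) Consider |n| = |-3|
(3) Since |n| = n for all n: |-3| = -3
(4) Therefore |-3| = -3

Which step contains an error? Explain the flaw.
Step 3: Since |n| = n for all n: |-3| = -3

Step 3 incorrectly states that |n| = n for all n. The correct definition is |n| = n when n >= 0, and |n| = -n when n < 0. Since -3 < 0, we have |-3| = -(-3) = 3, not -3.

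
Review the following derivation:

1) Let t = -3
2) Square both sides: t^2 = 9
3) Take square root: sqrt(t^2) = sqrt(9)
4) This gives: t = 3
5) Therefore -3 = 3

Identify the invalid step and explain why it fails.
Step 4: This gives: t = 3

Step 4 incorrectly states that sqrt(t^2) = t. The correct identity is sqrt(t^2) = |t|. Since t = -3 < 0, we have sqrt(t^2) = |-3| = 3, not t = -3.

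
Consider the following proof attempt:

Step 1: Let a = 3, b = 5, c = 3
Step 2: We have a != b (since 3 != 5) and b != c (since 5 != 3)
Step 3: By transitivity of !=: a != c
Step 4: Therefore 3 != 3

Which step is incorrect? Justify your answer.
Step 3: By transitivity of !=: a != c

Step 3 incorrectly applies transitivity to the '!=' relation. Transitivity states: if a R b and b R c, then a R c. However, '!=' is not transitive. Counterexample: 3 != 5 and 5 != 3, but 3 = 3 (both equal 3). Transitivity holds for relations like <, <=, =, but not for !=.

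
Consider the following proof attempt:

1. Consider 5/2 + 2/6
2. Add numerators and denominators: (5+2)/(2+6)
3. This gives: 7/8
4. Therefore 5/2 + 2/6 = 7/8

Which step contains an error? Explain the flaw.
Step 2: Add numerators and denominators: (5+2)/(2+6)

Step 2 incorrectly adds fractions by separately adding numerators and denominators. This is wrong. The correct method requires a common denominator: 5/2 + 2/6 = (5×6 + 2×2)/(2×6) = 34/12 = 17/6. The method used gives 7/8, which is different.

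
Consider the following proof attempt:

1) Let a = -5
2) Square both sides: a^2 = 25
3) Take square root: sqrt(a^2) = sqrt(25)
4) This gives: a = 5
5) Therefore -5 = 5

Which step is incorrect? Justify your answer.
Step 4: This gives: a = 5

Step 4 incorrectly states that sqrt(a^2) = a. The correct identity is sqrt(a^2) = |a|. Since a = -5 < 0, we have sqrt(a^2) = |-5| = 5, not a = -5.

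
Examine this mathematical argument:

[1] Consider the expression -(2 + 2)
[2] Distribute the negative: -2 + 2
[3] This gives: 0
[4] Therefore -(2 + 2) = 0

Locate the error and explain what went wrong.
Step 2: Distribute the negative: -2 + 2

Step 2 incorrectly distributes the negative sign. The correct distribution is -(2 + 2) = -2 - 2 = -4. The negative must be applied to both terms, not just the first. The error treats -(2 + 2) as -2 + 2, which equals 0 instead of -4.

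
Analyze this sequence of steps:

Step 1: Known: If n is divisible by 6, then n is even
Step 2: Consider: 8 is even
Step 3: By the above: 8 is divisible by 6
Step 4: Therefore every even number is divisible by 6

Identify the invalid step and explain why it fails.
Step 3: By the above: 8 is divisible by 6

Step 3 commits the fallacy of affirming the consequent. The known fact 'divisible by 6 → even' does NOT imply 'even → divisible by 6'. That would be the converse, which is false. For example, 8 is even but 8 ÷ 6 = 1.33, which is not an integer.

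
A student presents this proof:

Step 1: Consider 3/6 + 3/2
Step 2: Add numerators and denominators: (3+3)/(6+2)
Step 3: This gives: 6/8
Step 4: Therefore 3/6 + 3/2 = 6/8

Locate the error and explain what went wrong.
Step 2: Add numerators and denominators: (3+3)/(6+2)

Step 2 incorrectly adds fractions by separately adding numerators and denominators. This is wrong. The correct method requires a common denominator: 3/6 + 3/2 = (3×2 + 3×6)/(6×2) = 24/12 = 2. The method used gives 6/8, which is different.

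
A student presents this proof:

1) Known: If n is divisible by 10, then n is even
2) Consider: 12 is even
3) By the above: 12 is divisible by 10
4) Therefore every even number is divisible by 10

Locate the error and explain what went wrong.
Step 3: By the above: 12 is divisible by 10

Step 3 commits the fallacy of affirming the consequent. The known fact 'divisible by 10 → even' does NOT imply 'even → divisible by 10'. That would be the converse, which is false. For example, 12 is even but 12 ÷ 10 = 1.20, which is not an integer.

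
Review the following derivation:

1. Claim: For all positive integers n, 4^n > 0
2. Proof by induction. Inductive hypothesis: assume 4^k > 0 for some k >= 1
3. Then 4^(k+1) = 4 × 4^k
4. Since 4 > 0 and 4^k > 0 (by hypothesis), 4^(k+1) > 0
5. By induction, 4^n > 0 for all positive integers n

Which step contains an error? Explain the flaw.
Step 5: By induction, 4^n > 0 for all positive integers n

Step 5 concludes the proof by induction, but no base case was ever established. A valid induction proof requires: (1) a base case proving 4^1 > 0, and (2) an inductive step showing IF 4^k > 0 THEN 4^(k+1) > 0. Steps 2-4 correctly establish the inductive step, but without the base case the conclusion in step 5 does not follow.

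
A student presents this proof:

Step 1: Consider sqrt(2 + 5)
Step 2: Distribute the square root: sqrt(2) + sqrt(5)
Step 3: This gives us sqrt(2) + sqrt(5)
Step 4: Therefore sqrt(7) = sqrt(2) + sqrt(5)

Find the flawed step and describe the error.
Step 2: Distribute the square root: sqrt(2) + sqrt(5)

Step 2 incorrectly 'distributes' the square root over addition. The square root function does not distribute: sqrt(a + b) ≠ sqrt(a) + sqrt(b). In fact, sqrt(2 + 5) = sqrt(7) ≈ 2.6458, while sqrt(2) + sqrt(5) ≈ 3.6503.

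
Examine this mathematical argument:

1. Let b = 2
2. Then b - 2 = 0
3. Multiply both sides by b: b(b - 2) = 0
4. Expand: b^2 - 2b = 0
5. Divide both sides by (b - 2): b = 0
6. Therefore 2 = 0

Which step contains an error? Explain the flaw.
Step 5: Divide both sides by (b - 2): b = 0

Step 5 divides both sides by (b - 2). However, since b = 2, we have (b - 2) = 0. Division by zero is undefined, making this step invalid.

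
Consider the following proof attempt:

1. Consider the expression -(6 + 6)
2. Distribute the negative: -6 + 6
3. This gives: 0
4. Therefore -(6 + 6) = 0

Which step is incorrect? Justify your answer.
Step 2: Distribute the negative: -6 + 6

Step 2 incorrectly distributes the negative sign. The correct distribution is -(6 + 6) = -6 - 6 = -12. The negative must be applied to both terms, not just the first. The error treats -(6 + 6) as -6 + 6, which equals 0 instead of -12.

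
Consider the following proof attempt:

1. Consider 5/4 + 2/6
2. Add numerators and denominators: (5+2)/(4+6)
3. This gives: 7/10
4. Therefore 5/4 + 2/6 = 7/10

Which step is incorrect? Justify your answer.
Step 2: Add numerators and denominators: (5+2)/(4+6)

Step 2 incorrectly adds fractions by separately adding numerators and denominators. This is wrong. The correct method requires a common denominator: 5/4 + 2/6 = (5×6 + 2×4)/(4×6) = 38/24 = 19/12. The method used gives 7/10, which is different.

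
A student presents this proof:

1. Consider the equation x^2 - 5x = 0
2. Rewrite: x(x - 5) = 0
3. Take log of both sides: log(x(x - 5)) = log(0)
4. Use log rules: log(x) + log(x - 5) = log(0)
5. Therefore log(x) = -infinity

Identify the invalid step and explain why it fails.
Step 3: Take log of both sides: log(x(x - 5)) = log(0)

Step 3 takes the logarithm of both sides, resulting in log(0) on the right side. The logarithm is only defined for positive numbers; log(0) is undefined (approaches negative infinity). This operation is invalid.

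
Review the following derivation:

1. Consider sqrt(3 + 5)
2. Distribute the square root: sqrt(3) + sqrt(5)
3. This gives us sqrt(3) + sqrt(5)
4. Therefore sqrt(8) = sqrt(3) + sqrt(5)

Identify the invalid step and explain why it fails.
Step 2: Distribute the square root: sqrt(3) + sqrt(5)

Step 2 incorrectly 'distributes' the square root over addition. The square root function does not distribute: sqrt(a + b) ≠ sqrt(a) + sqrt(b). In fact, sqrt(3 + 5) = sqrt(8) ≈ 2.8284, while sqrt(3) + sqrt(5) ≈ 3.9681.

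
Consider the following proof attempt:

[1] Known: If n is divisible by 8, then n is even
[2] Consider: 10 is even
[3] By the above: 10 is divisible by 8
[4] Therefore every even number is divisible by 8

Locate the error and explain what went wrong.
Step 3: By the above: 10 is divisible by 8

Step 3 commits the fallacy of affirming the consequent. The known fact 'divisible by 8 → even' does NOT imply 'even → divisible by 8'. That would be the converse, which is false. For example, 10 is even but 10 ÷ 8 = 1.25, which is not an integer.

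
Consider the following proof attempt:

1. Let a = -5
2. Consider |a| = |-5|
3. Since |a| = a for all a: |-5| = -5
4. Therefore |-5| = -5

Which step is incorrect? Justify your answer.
Step 3: Since |a| = a for all a: |-5| = -5

Step 3 incorrectly states that |a| = a for all a. The correct definition is |a| = a when a >= 0, and |a| = -a when a < 0. Since -5 < 0, we have |-5| = -(-5) = 5, not -5.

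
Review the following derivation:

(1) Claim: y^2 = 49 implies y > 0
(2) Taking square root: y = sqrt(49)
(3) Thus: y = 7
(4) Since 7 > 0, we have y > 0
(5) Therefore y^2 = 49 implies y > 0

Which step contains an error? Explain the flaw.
Step 2: Taking square root: y = sqrt(49)

Step 2 takes the square root and assumes the positive root only. The equation y^2 = 49 actually has two solutions: y = 7 and y = -7. The proof silently assumes y > 0 without justification, then uses this assumption to conclude y > 0, which is circular. The counterexample y = -7 shows the claim is false.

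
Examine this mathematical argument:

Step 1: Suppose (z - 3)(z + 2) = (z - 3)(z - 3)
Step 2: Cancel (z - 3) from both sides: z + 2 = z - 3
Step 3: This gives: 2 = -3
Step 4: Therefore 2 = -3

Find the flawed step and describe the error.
Step 2: Cancel (z - 3) from both sides: z + 2 = z - 3

Step 2 cancels (z - 3) from both sides. This is only valid if (z - 3) ≠ 0, i.e., z ≠ 3. When z = 3, both sides equal zero regardless of the other factors. The correct approach requires considering z = 3 as a separate case.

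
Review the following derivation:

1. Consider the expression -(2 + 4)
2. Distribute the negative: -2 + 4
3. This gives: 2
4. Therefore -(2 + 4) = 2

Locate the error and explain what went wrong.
Step 2: Distribute the negative: -2 + 4

Step 2 incorrectly distributes the negative sign. The correct distribution is -(2 + 4) = -2 - 4 = -6. The negative must be applied to both terms, not just the first. The error treats -(2 + 4) as -2 + 4, which equals 2 instead of -6.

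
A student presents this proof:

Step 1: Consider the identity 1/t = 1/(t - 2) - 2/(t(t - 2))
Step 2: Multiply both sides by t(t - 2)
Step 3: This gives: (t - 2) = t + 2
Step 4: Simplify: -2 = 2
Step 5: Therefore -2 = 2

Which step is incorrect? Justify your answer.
Step 3: This gives: (t - 2) = t + 2

Step 3 makes a sign error when clearing denominators. Multiplying -2/(t(t - 2)) by t(t - 2) gives -2, not +2. The correct result is (t - 2) = t - 2, which is trivially true, not (t - 2) = t + 2. (Step 1 is a valid identity: 1/(t - 2) - 2/(t(t - 2)) = (t - 2)/(t(t - 2)) = 1/t.)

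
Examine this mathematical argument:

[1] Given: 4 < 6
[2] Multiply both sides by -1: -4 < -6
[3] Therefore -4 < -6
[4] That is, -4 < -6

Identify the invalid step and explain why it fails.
Step 2: Multiply both sides by -1: -4 < -6

Step 2 multiplies both sides by -1 but fails to reverse the inequality sign. When multiplying (or dividing) an inequality by a negative number, the direction must be reversed. Since 4 < 6, we should get -4 > -6, i.e., -4 > -6.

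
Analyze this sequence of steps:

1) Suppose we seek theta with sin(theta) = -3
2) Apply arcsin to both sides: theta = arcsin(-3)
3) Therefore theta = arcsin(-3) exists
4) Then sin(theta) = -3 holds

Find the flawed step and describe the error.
Step 2: Apply arcsin to both sides: theta = arcsin(-3)

Step 2 applies arcsin to -3. However, arcsin(x) is only defined for x in [-1, 1] because sin(theta) can only produce values in that range. Since |-3| > 1, arcsin(-3) is undefined. There is no angle whose sine equals -3.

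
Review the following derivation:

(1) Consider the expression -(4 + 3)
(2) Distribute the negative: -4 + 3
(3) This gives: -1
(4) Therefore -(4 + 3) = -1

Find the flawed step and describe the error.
Step 2: Distribute the negative: -4 + 3

Step 2 incorrectly distributes the negative sign. The correct distribution is -(4 + 3) = -4 - 3 = -7. The negative must be applied to both terms, not just the first. The error treats -(4 + 3) as -4 + 3, which equals -1 instead of -7.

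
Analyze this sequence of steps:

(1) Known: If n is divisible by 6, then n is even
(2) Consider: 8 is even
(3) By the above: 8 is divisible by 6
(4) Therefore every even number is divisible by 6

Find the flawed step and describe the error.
Step 3: By the above: 8 is divisible by 6

Step 3 commits the fallacy of affirming the consequent. The known fact 'divisible by 6 → even' does NOT imply 'even → divisible by 6'. That would be the converse, which is false. For example, 8 is even but 8 ÷ 6 = 1.33, which is not an integer.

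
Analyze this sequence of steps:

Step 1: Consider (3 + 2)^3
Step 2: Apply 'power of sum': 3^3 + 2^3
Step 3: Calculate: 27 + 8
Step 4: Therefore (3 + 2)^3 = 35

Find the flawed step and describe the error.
Step 2: Apply 'power of sum': 3^3 + 2^3

Step 2 incorrectly applies a non-existent rule '(a+b)^n = a^n + b^n'. This is false in general. The correct expansion uses the binomial theorem. The actual value is (3 + 2)^3 = 5^3 = 125, not 35.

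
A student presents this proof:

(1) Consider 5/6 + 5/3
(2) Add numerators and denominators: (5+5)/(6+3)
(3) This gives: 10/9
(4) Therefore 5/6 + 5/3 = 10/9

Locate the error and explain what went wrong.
Step 2: Add numerators and denominators: (5+5)/(6+3)

Step 2 incorrectly adds fractions by separately adding numerators and denominators. This is wrong. The correct method requires a common denominator: 5/6 + 5/3 = (5×3 + 5×6)/(6×3) = 45/18 = 5/2. The method used gives 10/9, which is different.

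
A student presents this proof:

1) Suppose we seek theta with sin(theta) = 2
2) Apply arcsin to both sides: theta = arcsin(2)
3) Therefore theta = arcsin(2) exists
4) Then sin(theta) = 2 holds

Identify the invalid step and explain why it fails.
Step 2: Apply arcsin to both sides: theta = arcsin(2)

Step 2 applies arcsin to 2. However, arcsin(x) is only defined for x in [-1, 1] because sin(theta) can only produce values in that range. Since |2| > 1, arcsin(2) is undefined. There is no angle whose sine equals 2.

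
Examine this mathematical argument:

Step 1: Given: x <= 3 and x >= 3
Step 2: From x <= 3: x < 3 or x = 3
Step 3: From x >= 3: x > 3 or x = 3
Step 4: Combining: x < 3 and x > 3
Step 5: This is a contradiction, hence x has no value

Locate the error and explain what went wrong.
Step 4: Combining: x < 3 and x > 3

Step 4 incorrectly combines the conditions. From x <= 3 and x >= 3, the intersection is x = 3. The error treats the 'or' cases as 'and' requirements. The correct conclusion is that x = 3 is the unique solution, not that no solution exists.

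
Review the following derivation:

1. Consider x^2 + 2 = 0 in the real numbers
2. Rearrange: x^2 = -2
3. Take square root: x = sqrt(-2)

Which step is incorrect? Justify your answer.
Step 3: Take square root: x = sqrt(-2)

Step 3 takes the square root of -2, which is negative. In the real number system, the square root of a negative number is undefined. The equation x^2 + 2 = 0 has no real solutions. Square roots of negative numbers only exist in the complex numbers.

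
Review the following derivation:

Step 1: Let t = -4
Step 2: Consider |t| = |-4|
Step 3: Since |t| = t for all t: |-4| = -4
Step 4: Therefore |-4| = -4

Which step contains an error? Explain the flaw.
Step 3: Since |t| = t for all t: |-4| = -4

Step 3 incorrectly states that |t| = t for all t. The correct definition is |t| = t when t >= 0, and |t| = -t when t < 0. Since -4 < 0, we have |-4| = -(-4) = 4, not -4.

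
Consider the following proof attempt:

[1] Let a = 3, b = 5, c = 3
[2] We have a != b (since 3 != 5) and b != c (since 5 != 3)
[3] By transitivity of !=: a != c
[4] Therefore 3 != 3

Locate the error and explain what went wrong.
Step 3: By transitivity of !=: a != c

Step 3 incorrectly applies transitivity to the '!=' relation. Transitivity states: if a R b and b R c, then a R c. However, '!=' is not transitive. Counterexample: 3 != 5 and 5 != 3, but 3 = 3 (both equal 3). Transitivity holds for relations like <, <=, =, but not for !=.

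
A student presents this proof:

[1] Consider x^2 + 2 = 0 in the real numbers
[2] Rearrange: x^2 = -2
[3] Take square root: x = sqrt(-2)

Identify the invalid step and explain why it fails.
Step 3: Take square root: x = sqrt(-2)

Step 3 takes the square root of -2, which is negative. In the real number system, the square root of a negative number is undefined. The equation x^2 + 2 = 0 has no real solutions. Square roots of negative numbers only exist in the complex numbers.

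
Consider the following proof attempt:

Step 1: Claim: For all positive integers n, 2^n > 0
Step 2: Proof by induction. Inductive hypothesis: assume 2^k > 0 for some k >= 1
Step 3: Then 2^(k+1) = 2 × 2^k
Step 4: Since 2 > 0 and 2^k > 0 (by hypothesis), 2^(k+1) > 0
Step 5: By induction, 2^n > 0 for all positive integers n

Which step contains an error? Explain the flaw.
Step 5: By induction, 2^n > 0 for all positive integers n

Step 5 concludes the proof by induction, but no base case was ever established. A valid induction proof requires: (1) a base case proving 2^1 > 0, and (2) an inductive step showing IF 2^k > 0 THEN 2^(k+1) > 0. Steps 2-4 correctly establish the inductive step, but without the base case the conclusion in step 5 does not follow.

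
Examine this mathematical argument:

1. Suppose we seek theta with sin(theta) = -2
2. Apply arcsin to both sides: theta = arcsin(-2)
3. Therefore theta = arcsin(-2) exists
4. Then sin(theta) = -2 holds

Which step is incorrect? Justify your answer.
Step 2: Apply arcsin to both sides: theta = arcsin(-2)

Step 2 applies arcsin to -2. However, arcsin(x) is only defined for x in [-1, 1] because sin(theta) can only produce values in that range. Since |-2| > 1, arcsin(-2) is undefined. There is no angle whose sine equals -2.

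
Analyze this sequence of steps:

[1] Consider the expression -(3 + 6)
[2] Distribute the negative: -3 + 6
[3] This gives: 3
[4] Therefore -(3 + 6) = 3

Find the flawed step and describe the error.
Step 2: Distribute the negative: -3 + 6

Step 2 incorrectly distributes the negative sign. The correct distribution is -(3 + 6) = -3 - 6 = -9. The negative must be applied to both terms, not just the first. The error treats -(3 + 6) as -3 + 6, which equals 3 instead of -9.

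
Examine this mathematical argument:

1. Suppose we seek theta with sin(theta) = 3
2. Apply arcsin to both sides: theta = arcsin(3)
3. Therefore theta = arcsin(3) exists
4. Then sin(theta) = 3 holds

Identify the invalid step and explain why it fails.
Step 2: Apply arcsin to both sides: theta = arcsin(3)

Step 2 applies arcsin to 3. However, arcsin(x) is only defined for x in [-1, 1] because sin(theta) can only produce values in that range. Since |3| > 1, arcsin(3) is undefined. There is no angle whose sine equals 3.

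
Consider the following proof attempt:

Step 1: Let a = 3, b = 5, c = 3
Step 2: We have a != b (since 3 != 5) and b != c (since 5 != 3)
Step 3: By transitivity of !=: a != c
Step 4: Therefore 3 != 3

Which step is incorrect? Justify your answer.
Step 3: By transitivity of !=: a != c

Step 3 incorrectly applies transitivity to the '!=' relation. Transitivity states: if a R b and b R c, then a R c. However, '!=' is not transitive. Counterexample: 3 != 5 and 5 != 3, but 3 = 3 (both equal 3). Transitivity holds for relations like <, <=, =, but not for !=.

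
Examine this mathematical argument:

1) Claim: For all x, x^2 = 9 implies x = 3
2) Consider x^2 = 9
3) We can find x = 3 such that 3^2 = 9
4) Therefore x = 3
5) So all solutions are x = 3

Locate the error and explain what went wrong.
Step 4: Therefore x = 3

Step 4 incorrectly concludes that x = 3 is the only solution. The proof shows that x = 3 is A solution (existence), but does not show it is the ONLY solution (uniqueness). In fact, x = -3 is also a solution since (-3)^2 = 9. Finding one solution doesn't prove there are no others.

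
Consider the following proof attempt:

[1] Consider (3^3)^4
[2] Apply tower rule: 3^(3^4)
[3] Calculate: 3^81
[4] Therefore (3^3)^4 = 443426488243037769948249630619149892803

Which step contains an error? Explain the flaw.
Step 2: Apply tower rule: 3^(3^4)

Step 2 incorrectly states that (a^b)^c = a^(b^c). The correct rule is (a^b)^c = a^(b×c). The actual value is (3^3)^4 = 3^12 = 531441, not 3^81 = 443426488243037769948249630619149892803.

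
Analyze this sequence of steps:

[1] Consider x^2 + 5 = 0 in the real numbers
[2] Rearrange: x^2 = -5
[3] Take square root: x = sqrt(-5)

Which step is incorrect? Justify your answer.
Step 3: Take square root: x = sqrt(-5)

Step 3 takes the square root of -5, which is negative. In the real number system, the square root of a negative number is undefined. The equation x^2 + 5 = 0 has no real solutions. Square roots of negative numbers only exist in the complex numbers.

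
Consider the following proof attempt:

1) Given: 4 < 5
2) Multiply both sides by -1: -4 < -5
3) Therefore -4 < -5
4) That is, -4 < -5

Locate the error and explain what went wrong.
Step 2: Multiply both sides by -1: -4 < -5

Step 2 multiplies both sides by -1 but fails to reverse the inequality sign. When multiplying (or dividing) an inequality by a negative number, the direction must be reversed. Since 4 < 5, we should get -4 > -5, i.e., -4 > -5.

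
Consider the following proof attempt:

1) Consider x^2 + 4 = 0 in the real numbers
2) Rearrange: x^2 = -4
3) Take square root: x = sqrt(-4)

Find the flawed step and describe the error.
Step 3: Take square root: x = sqrt(-4)

Step 3 takes the square root of -4, which is negative. In the real number system, the square root of a negative number is undefined. The equation x^2 + 4 = 0 has no real solutions. Square roots of negative numbers only exist in the complex numbers.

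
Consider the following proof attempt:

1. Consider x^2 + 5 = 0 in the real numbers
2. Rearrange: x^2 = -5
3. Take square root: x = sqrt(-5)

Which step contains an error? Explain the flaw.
Step 3: Take square root: x = sqrt(-5)

Step 3 takes the square root of -5, which is negative. In the real number system, the square root of a negative number is undefined. The equation x^2 + 5 = 0 has no real solutions. Square roots of negative numbers only exist in the complex numbers.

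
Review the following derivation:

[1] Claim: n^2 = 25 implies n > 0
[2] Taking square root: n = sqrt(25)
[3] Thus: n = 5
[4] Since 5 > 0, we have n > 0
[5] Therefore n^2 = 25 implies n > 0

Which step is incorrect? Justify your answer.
Step 2: Taking square root: n = sqrt(25)

Step 2 takes the square root and assumes the positive root only. The equation n^2 = 25 actually has two solutions: n = 5 and n = -5. The proof silently assumes n > 0 without justification, then uses this assumption to conclude n > 0, which is circular. The counterexample n = -5 shows the claim is false.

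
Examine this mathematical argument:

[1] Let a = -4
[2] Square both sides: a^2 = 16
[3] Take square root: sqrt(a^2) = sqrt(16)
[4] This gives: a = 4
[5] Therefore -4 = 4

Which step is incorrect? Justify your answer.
Step 4: This gives: a = 4

Step 4 incorrectly states that sqrt(a^2) = a. The correct identity is sqrt(a^2) = |a|. Since a = -4 < 0, we have sqrt(a^2) = |-4| = 4, not a = -4.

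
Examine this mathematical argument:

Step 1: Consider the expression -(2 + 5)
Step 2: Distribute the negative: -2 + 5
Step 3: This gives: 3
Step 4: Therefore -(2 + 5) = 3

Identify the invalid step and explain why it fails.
Step 2: Distribute the negative: -2 + 5

Step 2 incorrectly distributes the negative sign. The correct distribution is -(2 + 5) = -2 - 5 = -7. The negative must be applied to both terms, not just the first. The error treats -(2 + 5) as -2 + 5, which equals 3 instead of -7.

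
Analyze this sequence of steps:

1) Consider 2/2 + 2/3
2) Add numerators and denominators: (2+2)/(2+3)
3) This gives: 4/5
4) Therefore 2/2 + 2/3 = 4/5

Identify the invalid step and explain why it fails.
Step 2: Add numerators and denominators: (2+2)/(2+3)

Step 2 incorrectly adds fractions by separately adding numerators and denominators. This is wrong. The correct method requires a common denominator: 2/2 + 2/3 = (2×3 + 2×2)/(2×3) = 10/6 = 5/3. The method used gives 4/5, which is different.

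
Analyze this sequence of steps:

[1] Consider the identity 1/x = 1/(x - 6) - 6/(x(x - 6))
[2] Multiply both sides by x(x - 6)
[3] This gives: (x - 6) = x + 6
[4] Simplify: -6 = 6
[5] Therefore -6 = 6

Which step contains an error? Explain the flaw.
Step 3: This gives: (x - 6) = x + 6

Step 3 makes a sign error when clearing denominators. Multiplying -6/(x(x - 6)) by x(x - 6) gives -6, not +6. The correct result is (x - 6) = x - 6, which is trivially true, not (x - 6) = x + 6. (Step 1 is a valid identity: 1/(x - 6) - 6/(x(x - 6)) = (x - 6)/(x(x - 6)) = 1/x.)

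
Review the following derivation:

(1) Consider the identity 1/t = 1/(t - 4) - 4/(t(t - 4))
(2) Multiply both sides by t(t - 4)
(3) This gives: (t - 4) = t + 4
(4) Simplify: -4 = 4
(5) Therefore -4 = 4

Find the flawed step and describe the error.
Step 3: This gives: (t - 4) = t + 4

Step 3 makes a sign error when clearing denominators. Multiplying -4/(t(t - 4)) by t(t - 4) gives -4, not +4. The correct result is (t - 4) = t - 4, which is trivially true, not (t - 4) = t + 4. (Step 1 is a valid identity: 1/(t - 4) - 4/(t(t - 4)) = (t - 4)/(t(t - 4)) = 1/t.)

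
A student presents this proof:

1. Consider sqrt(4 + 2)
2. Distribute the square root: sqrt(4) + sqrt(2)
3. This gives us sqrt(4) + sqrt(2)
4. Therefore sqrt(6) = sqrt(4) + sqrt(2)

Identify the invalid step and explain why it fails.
Step 2: Distribute the square root: sqrt(4) + sqrt(2)

Step 2 incorrectly 'distributes' the square root over addition. The square root function does not distribute: sqrt(a + b) ≠ sqrt(a) + sqrt(b). In fact, sqrt(4 + 2) = sqrt(6) ≈ 2.4495, while sqrt(4) + sqrt(2) ≈ 3.4142.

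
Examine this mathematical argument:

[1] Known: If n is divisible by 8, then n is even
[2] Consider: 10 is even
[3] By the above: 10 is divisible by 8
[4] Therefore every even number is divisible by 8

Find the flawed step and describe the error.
Step 3: By the above: 10 is divisible by 8

Step 3 commits the fallacy of affirming the consequent. The known fact 'divisible by 8 → even' does NOT imply 'even → divisible by 8'. That would be the converse, which is false. For example, 10 is even but 10 ÷ 8 = 1.25, which is not an integer.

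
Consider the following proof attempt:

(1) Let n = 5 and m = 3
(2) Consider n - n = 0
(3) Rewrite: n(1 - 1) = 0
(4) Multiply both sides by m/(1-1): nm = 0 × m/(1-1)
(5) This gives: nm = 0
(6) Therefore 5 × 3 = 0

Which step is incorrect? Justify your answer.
Step 4: Multiply both sides by m/(1-1): nm = 0 × m/(1-1)

Step 4 multiplies both sides by m/(1-1). However, 1-1 = 0, so this is multiplication by m/0, which is undefined. We cannot multiply by an undefined expression.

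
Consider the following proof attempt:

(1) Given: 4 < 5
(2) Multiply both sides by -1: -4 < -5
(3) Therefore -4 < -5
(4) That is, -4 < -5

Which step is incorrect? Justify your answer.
Step 2: Multiply both sides by -1: -4 < -5

Step 2 multiplies both sides by -1 but fails to reverse the inequality sign. When multiplying (or dividing) an inequality by a negative number, the direction must be reversed. Since 4 < 5, we should get -4 > -5, i.e., -4 > -5.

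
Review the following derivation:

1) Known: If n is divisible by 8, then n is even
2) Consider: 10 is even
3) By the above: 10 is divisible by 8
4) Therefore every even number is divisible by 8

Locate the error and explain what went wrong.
Step 3: By the above: 10 is divisible by 8

Step 3 commits the fallacy of affirming the consequent. The known fact 'divisible by 8 → even' does NOT imply 'even → divisible by 8'. That would be the converse, which is false. For example, 10 is even but 10 ÷ 8 = 1.25, which is not an integer.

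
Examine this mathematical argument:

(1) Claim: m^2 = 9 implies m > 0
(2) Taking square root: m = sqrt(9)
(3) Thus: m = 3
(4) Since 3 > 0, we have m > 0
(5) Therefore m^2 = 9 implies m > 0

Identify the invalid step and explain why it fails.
Step 2: Taking square root: m = sqrt(9)

Step 2 takes the square root and assumes the positive root only. The equation m^2 = 9 actually has two solutions: m = 3 and m = -3. The proof silently assumes m > 0 without justification, then uses this assumption to conclude m > 0, which is circular. The counterexample m = -3 shows the claim is false.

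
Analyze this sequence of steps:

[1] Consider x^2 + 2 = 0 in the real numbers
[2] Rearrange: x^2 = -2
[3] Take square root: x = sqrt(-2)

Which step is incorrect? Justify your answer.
Step 3: Take square root: x = sqrt(-2)

Step 3 takes the square root of -2, which is negative. In the real number system, the square root of a negative number is undefined. The equation x^2 + 2 = 0 has no real solutions. Square roots of negative numbers only exist in the complex numbers.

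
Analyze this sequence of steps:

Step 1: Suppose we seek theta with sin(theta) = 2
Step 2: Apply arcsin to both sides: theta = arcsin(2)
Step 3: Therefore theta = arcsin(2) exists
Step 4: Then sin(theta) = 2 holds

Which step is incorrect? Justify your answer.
Step 2: Apply arcsin to both sides: theta = arcsin(2)

Step 2 applies arcsin to 2. However, arcsin(x) is only defined for x in [-1, 1] because sin(theta) can only produce values in that range. Since |2| > 1, arcsin(2) is undefined. There is no angle whose sine equals 2.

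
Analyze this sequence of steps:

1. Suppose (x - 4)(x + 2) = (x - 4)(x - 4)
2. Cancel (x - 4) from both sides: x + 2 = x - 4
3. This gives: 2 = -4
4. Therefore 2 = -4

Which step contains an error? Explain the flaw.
Step 2: Cancel (x - 4) from both sides: x + 2 = x - 4

Step 2 cancels (x - 4) from both sides. This is only valid if (x - 4) ≠ 0, i.e., x ≠ 4. When x = 4, both sides equal zero regardless of the other factors. The correct approach requires considering x = 4 as a separate case.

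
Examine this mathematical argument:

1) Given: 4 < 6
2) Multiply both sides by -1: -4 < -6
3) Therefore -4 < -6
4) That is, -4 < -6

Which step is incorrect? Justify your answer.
Step 2: Multiply both sides by -1: -4 < -6

Step 2 multiplies both sides by -1 but fails to reverse the inequality sign. When multiplying (or dividing) an inequality by a negative number, the direction must be reversed. Since 4 < 6, we should get -4 > -6, i.e., -4 > -6.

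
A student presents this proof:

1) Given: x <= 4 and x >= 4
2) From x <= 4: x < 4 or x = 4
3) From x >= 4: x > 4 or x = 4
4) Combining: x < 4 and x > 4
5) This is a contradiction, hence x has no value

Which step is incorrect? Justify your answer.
Step 4: Combining: x < 4 and x > 4

Step 4 incorrectly combines the conditions. From x <= 4 and x >= 4, the intersection is x = 4. The error treats the 'or' cases as 'and' requirements. The correct conclusion is that x = 4 is the unique solution, not that no solution exists.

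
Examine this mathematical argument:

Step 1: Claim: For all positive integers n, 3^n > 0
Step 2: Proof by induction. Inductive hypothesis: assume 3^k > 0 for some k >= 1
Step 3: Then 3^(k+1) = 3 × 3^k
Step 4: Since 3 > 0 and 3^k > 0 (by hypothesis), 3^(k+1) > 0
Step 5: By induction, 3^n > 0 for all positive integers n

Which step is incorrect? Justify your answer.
Step 5: By induction, 3^n > 0 for all positive integers n

Step 5 concludes the proof by induction, but no base case was ever established. A valid induction proof requires: (1) a base case proving 3^1 > 0, and (2) an inductive step showing IF 3^k > 0 THEN 3^(k+1) > 0. Steps 2-4 correctly establish the inductive step, but without the base case the conclusion in step 5 does not follow.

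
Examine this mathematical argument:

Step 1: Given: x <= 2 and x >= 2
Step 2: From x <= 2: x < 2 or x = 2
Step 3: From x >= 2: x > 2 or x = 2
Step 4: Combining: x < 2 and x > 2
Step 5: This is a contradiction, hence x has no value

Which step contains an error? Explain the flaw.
Step 4: Combining: x < 2 and x > 2

Step 4 incorrectly combines the conditions. From x <= 2 and x >= 2, the intersection is x = 2. The error treats the 'or' cases as 'and' requirements. The correct conclusion is that x = 2 is the unique solution, not that no solution exists.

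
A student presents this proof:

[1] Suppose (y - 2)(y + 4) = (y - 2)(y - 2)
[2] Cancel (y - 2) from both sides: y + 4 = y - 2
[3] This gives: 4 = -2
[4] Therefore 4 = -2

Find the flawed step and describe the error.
Step 2: Cancel (y - 2) from both sides: y + 4 = y - 2

Step 2 cancels (y - 2) from both sides. This is only valid if (y - 2) ≠ 0, i.e., y ≠ 2. When y = 2, both sides equal zero regardless of the other factors. The correct approach requires considering y = 2 as a separate case.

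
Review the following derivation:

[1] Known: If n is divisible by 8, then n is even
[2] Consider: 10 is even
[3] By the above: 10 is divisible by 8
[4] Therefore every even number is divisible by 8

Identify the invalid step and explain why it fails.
Step 3: By the above: 10 is divisible by 8

Step 3 commits the fallacy of affirming the consequent. The known fact 'divisible by 8 → even' does NOT imply 'even → divisible by 8'. That would be the converse, which is false. For example, 10 is even but 10 ÷ 8 = 1.25, which is not an integer.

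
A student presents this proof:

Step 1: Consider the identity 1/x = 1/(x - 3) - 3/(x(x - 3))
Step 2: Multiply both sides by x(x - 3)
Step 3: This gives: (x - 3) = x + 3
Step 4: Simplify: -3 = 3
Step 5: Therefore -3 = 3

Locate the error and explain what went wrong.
Step 3: This gives: (x - 3) = x + 3

Step 3 makes a sign error when clearing denominators. Multiplying -3/(x(x - 3)) by x(x - 3) gives -3, not +3. The correct result is (x - 3) = x - 3, which is trivially true, not (x - 3) = x + 3. (Step 1 is a valid identity: 1/(x - 3) - 3/(x(x - 3)) = (x - 3)/(x(x - 3)) = 1/x.)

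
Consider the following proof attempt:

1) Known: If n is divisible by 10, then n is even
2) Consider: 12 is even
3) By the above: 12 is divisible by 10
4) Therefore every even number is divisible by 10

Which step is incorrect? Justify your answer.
Step 3: By the above: 12 is divisible by 10

Step 3 commits the fallacy of affirming the consequent. The known fact 'divisible by 10 → even' does NOT imply 'even → divisible by 10'. That would be the converse, which is false. For example, 12 is even but 12 ÷ 10 = 1.20, which is not an integer.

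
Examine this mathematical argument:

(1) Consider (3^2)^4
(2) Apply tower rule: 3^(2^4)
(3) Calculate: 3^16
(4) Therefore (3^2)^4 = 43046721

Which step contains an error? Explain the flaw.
Step 2: Apply tower rule: 3^(2^4)

Step 2 incorrectly states that (a^b)^c = a^(b^c). The correct rule is (a^b)^c = a^(b×c). The actual value is (3^2)^4 = 3^8 = 6561, not 3^16 = 43046721.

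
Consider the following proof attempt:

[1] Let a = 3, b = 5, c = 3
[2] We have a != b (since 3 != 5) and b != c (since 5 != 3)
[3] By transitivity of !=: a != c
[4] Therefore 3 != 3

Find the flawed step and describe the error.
Step 3: By transitivity of !=: a != c

Step 3 incorrectly applies transitivity to the '!=' relation. Transitivity states: if a R b and b R c, then a R c. However, '!=' is not transitive. Counterexample: 3 != 5 and 5 != 3, but 3 = 3 (both equal 3). Transitivity holds for relations like <, <=, =, but not for !=.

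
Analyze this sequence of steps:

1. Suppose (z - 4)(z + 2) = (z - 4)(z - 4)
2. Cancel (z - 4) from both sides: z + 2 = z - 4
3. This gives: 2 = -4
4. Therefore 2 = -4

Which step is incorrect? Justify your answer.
Step 2: Cancel (z - 4) from both sides: z + 2 = z - 4

Step 2 cancels (z - 4) from both sides. This is only valid if (z - 4) ≠ 0, i.e., z ≠ 4. When z = 4, both sides equal zero regardless of the other factors. The correct approach requires considering z = 4 as a separate case.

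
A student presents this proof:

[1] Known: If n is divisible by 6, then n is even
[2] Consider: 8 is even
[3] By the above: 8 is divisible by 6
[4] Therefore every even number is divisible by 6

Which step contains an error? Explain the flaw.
Step 3: By the above: 8 is divisible by 6

Step 3 commits the fallacy of affirming the consequent. The known fact 'divisible by 6 → even' does NOT imply 'even → divisible by 6'. That would be the converse, which is false. For example, 8 is even but 8 ÷ 6 = 1.33, which is not an integer.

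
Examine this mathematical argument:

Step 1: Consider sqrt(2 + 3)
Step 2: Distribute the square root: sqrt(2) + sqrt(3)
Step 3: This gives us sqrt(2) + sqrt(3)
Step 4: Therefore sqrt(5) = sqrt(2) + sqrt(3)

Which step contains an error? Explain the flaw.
Step 2: Distribute the square root: sqrt(2) + sqrt(3)

Step 2 incorrectly 'distributes' the square root over addition. The square root function does not distribute: sqrt(a + b) ≠ sqrt(a) + sqrt(b). In fact, sqrt(2 + 3) = sqrt(5) ≈ 2.2361, while sqrt(2) + sqrt(3) ≈ 3.1463.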